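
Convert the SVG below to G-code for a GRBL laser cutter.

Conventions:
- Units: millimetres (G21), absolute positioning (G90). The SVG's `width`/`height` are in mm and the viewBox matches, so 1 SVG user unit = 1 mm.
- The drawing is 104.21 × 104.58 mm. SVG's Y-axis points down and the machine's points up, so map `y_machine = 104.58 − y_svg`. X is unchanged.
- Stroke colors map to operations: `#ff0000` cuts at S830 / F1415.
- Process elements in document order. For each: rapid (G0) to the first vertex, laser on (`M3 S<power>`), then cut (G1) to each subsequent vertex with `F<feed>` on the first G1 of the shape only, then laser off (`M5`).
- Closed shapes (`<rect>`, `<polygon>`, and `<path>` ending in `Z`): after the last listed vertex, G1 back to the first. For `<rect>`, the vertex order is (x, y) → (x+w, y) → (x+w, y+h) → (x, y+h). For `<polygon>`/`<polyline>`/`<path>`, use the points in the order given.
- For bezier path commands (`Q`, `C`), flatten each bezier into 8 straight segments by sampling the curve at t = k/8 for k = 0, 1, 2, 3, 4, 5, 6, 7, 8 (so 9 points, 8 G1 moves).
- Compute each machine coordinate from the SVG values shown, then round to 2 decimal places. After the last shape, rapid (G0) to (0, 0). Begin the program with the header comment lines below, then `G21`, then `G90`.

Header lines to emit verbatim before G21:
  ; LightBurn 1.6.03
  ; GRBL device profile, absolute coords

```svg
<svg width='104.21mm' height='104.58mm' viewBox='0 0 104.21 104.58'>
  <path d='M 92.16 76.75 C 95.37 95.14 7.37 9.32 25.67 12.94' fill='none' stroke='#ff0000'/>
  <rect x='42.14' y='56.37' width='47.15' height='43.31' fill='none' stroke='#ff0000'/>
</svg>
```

; LightBurn 1.6.03
; GRBL device profile, absolute coords
G21
G90
G0 X92.16 Y27.83
M3 S830
G1 X89.47 Y25.44 F1415
G1 X80.55 Y30.55
G1 X67.71 Y40.89
G1 X53.26 Y54.20
G1 X39.51 Y68.19
G1 X28.79 Y80.61
G1 X23.40 Y89.18
G1 X25.67 Y91.64
M5
G0 X42.14 Y48.21
M3 S830
G1 X89.29 Y48.21 F1415
G1 X89.29 Y4.90
G1 X42.14 Y4.90
G1 X42.14 Y48.21
M5
G0 X0.00 Y0.00

viewBox `0 0 104.21 104.58` with mm width/height → 1 unit = 1 mm. Flip: y_m = 104.58 − y_svg.

**Shape 1** — `<path>` cubic bezier, stroke `#ff0000` → cut (S830, F1415). Control points (SVG): P0=(92.16,76.75), P1=(95.37,95.14), P2=(7.37,9.32), P3=(25.67,12.94); sampled at t=k/8. Machine vertices: (92.16,27.83) → (89.47,25.44) → (80.55,30.55) → (67.71,40.89) → (53.26,54.20) → (39.51,68.19) → (28.79,80.61) → (23.40,89.18) → (25.67,91.64). Open path.

**Shape 2** — `<rect>` rectangle, stroke `#ff0000` → cut (S830, F1415). Machine vertices: (42.14,48.21) → (89.29,48.21) → (89.29,4.90) → (42.14,4.90) → (42.14,48.21). Closed: final G1 returns to the first vertex.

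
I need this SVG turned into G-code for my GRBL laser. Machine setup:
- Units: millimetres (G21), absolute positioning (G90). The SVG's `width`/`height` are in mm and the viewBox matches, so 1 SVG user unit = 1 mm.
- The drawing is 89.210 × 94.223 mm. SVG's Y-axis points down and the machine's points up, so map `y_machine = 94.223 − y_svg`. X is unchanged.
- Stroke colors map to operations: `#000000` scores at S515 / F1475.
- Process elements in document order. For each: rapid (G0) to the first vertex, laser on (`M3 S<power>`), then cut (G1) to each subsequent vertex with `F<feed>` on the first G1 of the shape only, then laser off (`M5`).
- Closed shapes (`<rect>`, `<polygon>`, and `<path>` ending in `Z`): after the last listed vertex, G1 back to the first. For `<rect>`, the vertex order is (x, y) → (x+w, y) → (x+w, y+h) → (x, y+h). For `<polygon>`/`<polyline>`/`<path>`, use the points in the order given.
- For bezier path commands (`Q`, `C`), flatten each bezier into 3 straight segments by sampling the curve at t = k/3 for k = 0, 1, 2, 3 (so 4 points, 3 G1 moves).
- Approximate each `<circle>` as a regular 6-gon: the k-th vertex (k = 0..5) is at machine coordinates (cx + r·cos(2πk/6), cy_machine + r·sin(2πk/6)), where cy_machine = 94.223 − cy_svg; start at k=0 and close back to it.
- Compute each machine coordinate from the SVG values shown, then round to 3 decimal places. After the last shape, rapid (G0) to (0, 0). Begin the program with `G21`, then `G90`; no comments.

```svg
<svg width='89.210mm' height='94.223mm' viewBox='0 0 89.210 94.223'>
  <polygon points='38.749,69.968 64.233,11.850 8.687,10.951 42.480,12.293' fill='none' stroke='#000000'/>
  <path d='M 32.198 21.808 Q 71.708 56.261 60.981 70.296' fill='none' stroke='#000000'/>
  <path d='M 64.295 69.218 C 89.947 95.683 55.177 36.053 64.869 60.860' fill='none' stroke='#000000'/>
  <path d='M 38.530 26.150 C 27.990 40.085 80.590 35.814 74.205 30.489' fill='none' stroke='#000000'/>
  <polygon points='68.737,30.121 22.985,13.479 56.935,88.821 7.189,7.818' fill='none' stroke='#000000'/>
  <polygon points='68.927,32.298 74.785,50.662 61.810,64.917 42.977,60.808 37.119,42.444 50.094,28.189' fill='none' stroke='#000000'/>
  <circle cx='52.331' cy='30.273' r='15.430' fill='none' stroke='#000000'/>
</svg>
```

Since the viewBox matches the mm dimensions, user units are millimetres directly. The only transform is the Y-flip y_m = 94.223 − y_svg.

Shape 1 is a closed polygon drawn with `<polygon>`. Its stroke #000000 means score at S515, F1475. After flipping Y the toolpath is (38.749,24.255) → (64.233,82.373) → (8.687,83.272) → (42.480,81.930) → (38.749,24.255), returning to the start.

Shape 2 is a quadratic bezier drawn with `<path>`. Its stroke #000000 means score at S515, F1475. After flipping Y the toolpath is (32.198,72.415) → (52.956,51.715) → (62.550,35.552) → (60.981,23.927).

Shape 3 is a cubic bezier drawn with `<path>`. Its stroke #000000 means score at S515, F1475. After flipping Y the toolpath is (64.295,25.005) → (73.691,20.922) → (66.113,36.340) → (64.869,33.363).

Shape 4 is a cubic bezier drawn with `<path>`. Its stroke #000000 means score at S515, F1475. After flipping Y the toolpath is (38.530,68.073) → (44.514,59.571) → (65.451,59.396) → (74.205,63.734).

Shape 5 is a closed polygon drawn with `<polygon>`. Its stroke #000000 means score at S515, F1475. After flipping Y the toolpath is (68.737,64.102) → (22.985,80.744) → (56.935,5.402) → (7.189,86.405) → (68.737,64.102), returning to the start.

Shape 6 is a regular polygon drawn with `<polygon>`. Its stroke #000000 means score at S515, F1475. After flipping Y the toolpath is (68.927,61.925) → (74.785,43.561) → (61.810,29.306) → (42.977,33.415) → (37.119,51.779) → (50.094,66.034) → (68.927,61.925), returning to the start.

Shape 7 is a circle drawn with `<circle>`. Its stroke #000000 means score at S515, F1475. After flipping Y the toolpath is (67.761,63.950) → (60.046,77.313) → (44.616,77.313) → (36.901,63.950) → (44.616,50.587) → (60.046,50.587) → (67.761,63.950), returning to the start.

G21
G90
G0 X38.749 Y24.255
M3 S515
G1 X64.233 Y82.373 F1475
G1 X8.687 Y83.272
G1 X42.480 Y81.930
G1 X38.749 Y24.255
M5
G0 X32.198 Y72.415
M3 S515
G1 X52.956 Y51.715 F1475
G1 X62.550 Y35.552
G1 X60.981 Y23.927
M5
G0 X64.295 Y25.005
M3 S515
G1 X73.691 Y20.922 F1475
G1 X66.113 Y36.340
G1 X64.869 Y33.363
M5
G0 X38.530 Y68.073
M3 S515
G1 X44.514 Y59.571 F1475
G1 X65.451 Y59.396
G1 X74.205 Y63.734
M5
G0 X68.737 Y64.102
M3 S515
G1 X22.985 Y80.744 F1475
G1 X56.935 Y5.402
G1 X7.189 Y86.405
G1 X68.737 Y64.102
M5
G0 X68.927 Y61.925
M3 S515
G1 X74.785 Y43.561 F1475
G1 X61.810 Y29.306
G1 X42.977 Y33.415
G1 X37.119 Y51.779
G1 X50.094 Y66.034
G1 X68.927 Y61.925
M5
G0 X67.761 Y63.950
M3 S515
G1 X60.046 Y77.313 F1475
G1 X44.616 Y77.313
G1 X36.901 Y63.950
G1 X44.616 Y50.587
G1 X60.046 Y50.587
G1 X67.761 Y63.950
M5
G0 X0.000 Y0.000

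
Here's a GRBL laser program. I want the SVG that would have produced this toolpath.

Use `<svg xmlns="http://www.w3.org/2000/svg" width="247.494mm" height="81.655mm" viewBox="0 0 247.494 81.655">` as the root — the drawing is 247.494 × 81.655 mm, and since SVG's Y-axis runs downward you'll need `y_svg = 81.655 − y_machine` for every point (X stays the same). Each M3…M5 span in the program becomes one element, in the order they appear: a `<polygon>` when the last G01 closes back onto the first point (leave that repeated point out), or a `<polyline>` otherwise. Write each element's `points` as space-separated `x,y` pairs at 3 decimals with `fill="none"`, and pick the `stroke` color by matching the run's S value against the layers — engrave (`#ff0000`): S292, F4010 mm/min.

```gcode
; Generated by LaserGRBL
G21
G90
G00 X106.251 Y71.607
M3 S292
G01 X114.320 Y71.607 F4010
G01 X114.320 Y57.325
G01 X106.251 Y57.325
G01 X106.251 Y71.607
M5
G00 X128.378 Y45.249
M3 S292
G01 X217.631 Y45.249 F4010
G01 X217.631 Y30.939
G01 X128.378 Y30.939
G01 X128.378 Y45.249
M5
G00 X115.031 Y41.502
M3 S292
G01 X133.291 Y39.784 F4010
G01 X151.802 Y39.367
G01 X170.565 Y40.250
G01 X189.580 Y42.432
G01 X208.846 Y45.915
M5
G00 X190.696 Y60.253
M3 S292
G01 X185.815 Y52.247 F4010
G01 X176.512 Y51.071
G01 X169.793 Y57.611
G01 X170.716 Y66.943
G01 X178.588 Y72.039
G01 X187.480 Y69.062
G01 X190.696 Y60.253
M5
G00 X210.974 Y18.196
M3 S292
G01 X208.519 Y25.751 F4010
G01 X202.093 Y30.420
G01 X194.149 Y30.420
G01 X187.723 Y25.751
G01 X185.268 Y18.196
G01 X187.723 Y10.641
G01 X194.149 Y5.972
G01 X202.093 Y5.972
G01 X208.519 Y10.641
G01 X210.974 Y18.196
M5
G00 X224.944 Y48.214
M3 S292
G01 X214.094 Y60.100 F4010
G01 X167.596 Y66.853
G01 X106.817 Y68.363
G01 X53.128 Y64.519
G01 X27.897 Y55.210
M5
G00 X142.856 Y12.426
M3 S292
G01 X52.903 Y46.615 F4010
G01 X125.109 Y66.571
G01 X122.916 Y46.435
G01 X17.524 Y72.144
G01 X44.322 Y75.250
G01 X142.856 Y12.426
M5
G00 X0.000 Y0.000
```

<svg xmlns="http://www.w3.org/2000/svg" width="247.494mm" height="81.655mm" viewBox="0 0 247.494 81.655">
  <polygon points="106.251,10.048 114.320,10.048 114.320,24.330 106.251,24.330" fill="none" stroke="#ff0000"/>
  <polygon points="128.378,36.406 217.631,36.406 217.631,50.716 128.378,50.716" fill="none" stroke="#ff0000"/>
  <polyline points="115.031,40.153 133.291,41.871 151.802,42.288 170.565,41.405 189.580,39.223 208.846,35.740" fill="none" stroke="#ff0000"/>
  <polygon points="190.696,21.402 185.815,29.408 176.512,30.584 169.793,24.044 170.716,14.712 178.588,9.616 187.480,12.593" fill="none" stroke="#ff0000"/>
  <polygon points="210.974,63.459 208.519,55.904 202.093,51.235 194.149,51.235 187.723,55.904 185.268,63.459 187.723,71.014 194.149,75.683 202.093,75.683 208.519,71.014" fill="none" stroke="#ff0000"/>
  <polyline points="224.944,33.441 214.094,21.555 167.596,14.802 106.817,13.292 53.128,17.136 27.897,26.445" fill="none" stroke="#ff0000"/>
  <polygon points="142.856,69.229 52.903,35.040 125.109,15.084 122.916,35.220 17.524,9.511 44.322,6.405" fill="none" stroke="#ff0000"/>
</svg>

Machine Y-up, SVG Y-down with viewBox height 81.655, so y_svg = 81.655 − y_machine; X carries over. Every run uses S292, so all elements get stroke `#ff0000` (engrave).

Run 1: The run returns to its start, so emit a `<polygon>` with points (Y-flipped): 106.251,10.048 114.320,10.048 114.320,24.330 106.251,24.330.

Run 2: The run returns to its start, so emit a `<polygon>` with points (Y-flipped): 128.378,36.406 217.631,36.406 217.631,50.716 128.378,50.716.

Run 3: The run is open, so emit a `<polyline>` with points (Y-flipped): 115.031,40.153 133.291,41.871 151.802,42.288 170.565,41.405 189.580,39.223 208.846,35.740.

Run 4: The run returns to its start, so emit a `<polygon>` with points (Y-flipped): 190.696,21.402 185.815,29.408 176.512,30.584 169.793,24.044 170.716,14.712 178.588,9.616 187.480,12.593.

Run 5: The run returns to its start, so emit a `<polygon>` with points (Y-flipped): 210.974,63.459 208.519,55.904 202.093,51.235 194.149,51.235 187.723,55.904 185.268,63.459 187.723,71.014 194.149,75.683 202.093,75.683 208.519,71.014.

Run 6: The run is open, so emit a `<polyline>` with points (Y-flipped): 224.944,33.441 214.094,21.555 167.596,14.802 106.817,13.292 53.128,17.136 27.897,26.445.

Run 7: The run returns to its start, so emit a `<polygon>` with points (Y-flipped): 142.856,69.229 52.903,35.040 125.109,15.084 122.916,35.220 17.524,9.511 44.322,6.405.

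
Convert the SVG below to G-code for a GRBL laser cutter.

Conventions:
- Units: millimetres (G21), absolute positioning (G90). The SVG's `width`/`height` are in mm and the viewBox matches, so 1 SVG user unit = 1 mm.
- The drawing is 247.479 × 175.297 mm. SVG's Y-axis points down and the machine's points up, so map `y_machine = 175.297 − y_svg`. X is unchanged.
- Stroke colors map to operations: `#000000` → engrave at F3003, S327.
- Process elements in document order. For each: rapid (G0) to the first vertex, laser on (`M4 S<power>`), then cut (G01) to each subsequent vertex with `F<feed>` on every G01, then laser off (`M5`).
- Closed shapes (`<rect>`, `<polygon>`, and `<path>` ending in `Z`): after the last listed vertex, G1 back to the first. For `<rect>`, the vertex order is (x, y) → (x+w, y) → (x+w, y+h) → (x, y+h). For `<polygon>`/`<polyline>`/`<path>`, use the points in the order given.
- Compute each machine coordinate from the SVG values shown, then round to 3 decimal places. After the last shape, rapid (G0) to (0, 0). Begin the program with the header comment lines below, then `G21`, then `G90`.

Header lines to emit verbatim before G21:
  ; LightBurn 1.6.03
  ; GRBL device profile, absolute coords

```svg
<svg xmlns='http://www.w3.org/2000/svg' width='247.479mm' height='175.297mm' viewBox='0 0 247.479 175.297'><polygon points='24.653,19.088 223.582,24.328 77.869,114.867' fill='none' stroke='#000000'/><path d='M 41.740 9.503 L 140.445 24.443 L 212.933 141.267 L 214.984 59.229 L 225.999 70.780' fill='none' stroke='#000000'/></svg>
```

1 u = 1 mm; y_m = 175.297 − y.

[1] `<polygon>` closed polygon, #000000→engrave S327 F3003: (24.653,156.209) → (223.582,150.969) → (77.869,60.430) → (24.653,156.209) (closed)

[2] `<path>` open polyline, #000000→engrave S327 F3003: (41.740,165.794) → (140.445,150.854) → (212.933,34.030) → (214.984,116.068) → (225.999,104.517)

; LightBurn 1.6.03
; GRBL device profile, absolute coords
G21
G90
G0 X24.653 Y156.209
M4 S327
G01 X223.582 Y150.969 F3003
G01 X77.869 Y60.430 F3003
G01 X24.653 Y156.209 F3003
M5
G0 X41.740 Y165.794
M4 S327
G01 X140.445 Y150.854 F3003
G01 X212.933 Y34.030 F3003
G01 X214.984 Y116.068 F3003
G01 X225.999 Y104.517 F3003
M5
G0 X0.000 Y0.000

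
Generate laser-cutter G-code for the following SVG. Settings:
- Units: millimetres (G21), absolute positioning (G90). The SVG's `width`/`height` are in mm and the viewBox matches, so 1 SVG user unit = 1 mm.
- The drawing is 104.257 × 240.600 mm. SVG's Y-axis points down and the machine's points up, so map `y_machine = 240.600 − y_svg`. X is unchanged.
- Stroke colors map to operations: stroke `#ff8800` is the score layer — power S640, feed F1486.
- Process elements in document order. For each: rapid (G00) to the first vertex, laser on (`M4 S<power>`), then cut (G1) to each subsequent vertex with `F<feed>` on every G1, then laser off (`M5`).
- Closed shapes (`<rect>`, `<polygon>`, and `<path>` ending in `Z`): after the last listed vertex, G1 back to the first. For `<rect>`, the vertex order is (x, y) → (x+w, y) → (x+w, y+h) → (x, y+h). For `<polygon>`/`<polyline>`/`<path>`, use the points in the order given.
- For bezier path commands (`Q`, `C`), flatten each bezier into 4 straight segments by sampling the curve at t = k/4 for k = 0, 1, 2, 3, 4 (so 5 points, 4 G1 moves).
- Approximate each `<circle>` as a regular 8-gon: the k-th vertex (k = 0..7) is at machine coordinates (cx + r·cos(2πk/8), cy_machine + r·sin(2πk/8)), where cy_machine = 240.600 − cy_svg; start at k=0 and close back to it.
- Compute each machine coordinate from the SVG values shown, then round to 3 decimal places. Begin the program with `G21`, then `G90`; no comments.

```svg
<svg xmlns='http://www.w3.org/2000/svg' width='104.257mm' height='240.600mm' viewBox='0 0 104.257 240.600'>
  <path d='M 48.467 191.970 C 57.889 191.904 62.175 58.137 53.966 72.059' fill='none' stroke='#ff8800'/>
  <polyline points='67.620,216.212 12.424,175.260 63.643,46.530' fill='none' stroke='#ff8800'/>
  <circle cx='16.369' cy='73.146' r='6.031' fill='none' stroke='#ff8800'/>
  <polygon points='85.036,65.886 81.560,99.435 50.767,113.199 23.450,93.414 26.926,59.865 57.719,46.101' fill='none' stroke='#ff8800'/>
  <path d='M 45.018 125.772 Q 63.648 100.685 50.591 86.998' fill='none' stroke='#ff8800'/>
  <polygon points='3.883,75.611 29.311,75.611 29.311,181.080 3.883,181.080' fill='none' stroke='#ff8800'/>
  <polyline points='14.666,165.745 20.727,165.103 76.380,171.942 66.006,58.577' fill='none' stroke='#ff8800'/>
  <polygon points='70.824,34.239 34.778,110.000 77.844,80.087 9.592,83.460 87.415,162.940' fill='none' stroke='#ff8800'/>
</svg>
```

viewBox `0 0 104.257 240.600` with mm width/height → 1 unit = 1 mm. Flip: y_m = 240.600 − y_svg.

**Shape 1** — `<path>` cubic bezier, stroke `#ff8800` → score (S640, F1486). Control points (SVG): P0=(48.467,191.970), P1=(57.889,191.904), P2=(62.175,58.137), P3=(53.966,72.059); sampled at t=k/4. Machine vertices: (48.467,48.630) → (54.456,69.352) → (57.828,113.831) → (57.895,155.688) → (53.966,168.541). Open path.

**Shape 2** — `<polyline>` open polyline, stroke `#ff8800` → score (S640, F1486). Machine vertices: (67.620,24.388) → (12.424,65.340) → (63.643,194.070). Open path.

**Shape 3** — `<circle>` circle, stroke `#ff8800` → score (S640, F1486). Machine vertices: (22.400,167.454) → (20.634,171.719) → (16.369,173.485) → (12.104,171.719) → (10.338,167.454) → (12.104,163.189) → (16.369,161.423) → (20.634,163.189) → (22.400,167.454). Closed: final G1 returns to the first vertex.

**Shape 4** — `<polygon>` regular polygon, stroke `#ff8800` → score (S640, F1486). Machine vertices: (85.036,174.714) → (81.560,141.165) → (50.767,127.401) → (23.450,147.186) → (26.926,180.735) → (57.719,194.499) → (85.036,174.714). Closed: final G1 returns to the first vertex.

**Shape 5** — `<path>` quadratic bezier, stroke `#ff8800` → score (S640, F1486). Control points (SVG): P0=(45.018,125.772), P1=(63.648,100.685), P2=(50.591,86.998); sampled at t=k/4. Machine vertices: (45.018,114.828) → (52.353,126.659) → (55.726,137.065) → (55.139,146.046) → (50.591,153.602). Open path.

**Shape 6** — `<polygon>` rectangle, stroke `#ff8800` → score (S640, F1486). Machine vertices: (3.883,164.989) → (29.311,164.989) → (29.311,59.520) → (3.883,59.520) → (3.883,164.989). Closed: final G1 returns to the first vertex.

**Shape 7** — `<polyline>` open polyline, stroke `#ff8800` → score (S640, F1486). Machine vertices: (14.666,74.855) → (20.727,75.497) → (76.380,68.658) → (66.006,182.023). Open path.

**Shape 8** — `<polygon>` closed polygon, stroke `#ff8800` → score (S640, F1486). Machine vertices: (70.824,206.361) → (34.778,130.600) → (77.844,160.513) → (9.592,157.140) → (87.415,77.660) → (70.824,206.361). Closed: final G1 returns to the first vertex.

G21
G90
G00 X48.467 Y48.630
M4 S640
G1 X54.456 Y69.352 F1486
G1 X57.828 Y113.831 F1486
G1 X57.895 Y155.688 F1486
G1 X53.966 Y168.541 F1486
M5
G00 X67.620 Y24.388
M4 S640
G1 X12.424 Y65.340 F1486
G1 X63.643 Y194.070 F1486
M5
G00 X22.400 Y167.454
M4 S640
G1 X20.634 Y171.719 F1486
G1 X16.369 Y173.485 F1486
G1 X12.104 Y171.719 F1486
G1 X10.338 Y167.454 F1486
G1 X12.104 Y163.189 F1486
G1 X16.369 Y161.423 F1486
G1 X20.634 Y163.189 F1486
G1 X22.400 Y167.454 F1486
M5
G00 X85.036 Y174.714
M4 S640
G1 X81.560 Y141.165 F1486
G1 X50.767 Y127.401 F1486
G1 X23.450 Y147.186 F1486
G1 X26.926 Y180.735 F1486
G1 X57.719 Y194.499 F1486
G1 X85.036 Y174.714 F1486
M5
G00 X45.018 Y114.828
M4 S640
G1 X52.353 Y126.659 F1486
G1 X55.726 Y137.065 F1486
G1 X55.139 Y146.046 F1486
G1 X50.591 Y153.602 F1486
M5
G00 X3.883 Y164.989
M4 S640
G1 X29.311 Y164.989 F1486
G1 X29.311 Y59.520 F1486
G1 X3.883 Y59.520 F1486
G1 X3.883 Y164.989 F1486
M5
G00 X14.666 Y74.855
M4 S640
G1 X20.727 Y75.497 F1486
G1 X76.380 Y68.658 F1486
G1 X66.006 Y182.023 F1486
M5
G00 X70.824 Y206.361
M4 S640
G1 X34.778 Y130.600 F1486
G1 X77.844 Y160.513 F1486
G1 X9.592 Y157.140 F1486
G1 X87.415 Y77.660 F1486
G1 X70.824 Y206.361 F1486
M5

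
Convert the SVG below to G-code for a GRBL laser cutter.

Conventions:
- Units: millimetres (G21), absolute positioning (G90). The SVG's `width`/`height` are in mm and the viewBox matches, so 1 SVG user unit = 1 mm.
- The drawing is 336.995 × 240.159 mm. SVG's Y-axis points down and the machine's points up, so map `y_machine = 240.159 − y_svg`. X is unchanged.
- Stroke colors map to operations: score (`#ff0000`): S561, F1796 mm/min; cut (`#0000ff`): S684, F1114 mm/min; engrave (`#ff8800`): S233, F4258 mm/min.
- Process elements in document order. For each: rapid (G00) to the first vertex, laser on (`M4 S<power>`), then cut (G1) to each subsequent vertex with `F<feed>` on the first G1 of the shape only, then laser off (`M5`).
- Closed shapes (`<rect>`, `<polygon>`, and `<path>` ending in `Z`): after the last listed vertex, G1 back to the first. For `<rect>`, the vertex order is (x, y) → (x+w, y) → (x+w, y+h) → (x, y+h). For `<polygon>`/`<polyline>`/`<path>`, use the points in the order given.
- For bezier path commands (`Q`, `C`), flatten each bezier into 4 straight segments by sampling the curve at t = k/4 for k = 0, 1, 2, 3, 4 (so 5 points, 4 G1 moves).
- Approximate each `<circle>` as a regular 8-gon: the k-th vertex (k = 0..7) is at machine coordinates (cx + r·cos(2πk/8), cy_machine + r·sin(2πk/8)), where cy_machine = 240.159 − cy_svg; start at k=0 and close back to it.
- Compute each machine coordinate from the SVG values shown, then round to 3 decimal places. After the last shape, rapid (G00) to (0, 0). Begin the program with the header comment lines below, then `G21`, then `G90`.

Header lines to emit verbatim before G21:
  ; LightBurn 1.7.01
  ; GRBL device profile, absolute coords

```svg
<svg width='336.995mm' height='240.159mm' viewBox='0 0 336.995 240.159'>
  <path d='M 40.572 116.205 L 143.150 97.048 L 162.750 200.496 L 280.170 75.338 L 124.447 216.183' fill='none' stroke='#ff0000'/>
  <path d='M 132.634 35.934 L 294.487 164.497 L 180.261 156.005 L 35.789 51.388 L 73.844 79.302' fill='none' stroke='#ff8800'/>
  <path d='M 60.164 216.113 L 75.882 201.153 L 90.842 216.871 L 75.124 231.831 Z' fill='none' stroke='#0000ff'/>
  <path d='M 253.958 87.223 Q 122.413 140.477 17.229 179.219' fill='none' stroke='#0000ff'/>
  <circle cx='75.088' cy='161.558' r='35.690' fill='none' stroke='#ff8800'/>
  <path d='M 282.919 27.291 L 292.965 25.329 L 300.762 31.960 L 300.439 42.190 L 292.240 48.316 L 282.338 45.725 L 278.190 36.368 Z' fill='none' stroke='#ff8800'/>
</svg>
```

1 u = 1 mm; y_m = 240.159 − y.

[1] `<path>` open polyline, #ff0000→score S561 F1796: (40.572,123.954) → (143.150,143.111) → (162.750,39.663) → (280.170,164.821) → (124.447,23.976)

[2] `<path>` open polyline, #ff8800→engrave S233 F4258: (132.634,204.225) → (294.487,75.662) → (180.261,84.154) → (35.789,188.771) → (73.844,160.857)

[3] `<path>` regular polygon, #0000ff→cut S684 F1114: (60.164,24.046) → (75.882,39.006) → (90.842,23.288) → (75.124,8.328) → (60.164,24.046) (closed)

[4] `<path>` quadratic bezier, #0000ff→cut S684 F1114: (253.958,152.936) → (189.833,127.216) → (129.003,103.310) → (71.469,81.218) → (17.229,60.940)

[5] `<circle>` circle, #ff8800→engrave S233 F4258: (110.778,78.601) → (100.325,103.838) → (75.088,114.291) → (49.851,103.838) → (39.398,78.601) → (49.851,53.364) → (75.088,42.911) → (100.325,53.364) → (110.778,78.601) (closed)

[6] `<path>` regular polygon, #ff8800→engrave S233 F4258: (282.919,212.868) → (292.965,214.830) → (300.762,208.199) → (300.439,197.969) → (292.240,191.843) → (282.338,194.434) → (278.190,203.791) → (282.919,212.868) (closed)

; LightBurn 1.7.01
; GRBL device profile, absolute coords
G21
G90
G00 X40.572 Y123.954
M4 S561
G1 X143.150 Y143.111 F1796
G1 X162.750 Y39.663
G1 X280.170 Y164.821
G1 X124.447 Y23.976
M5
G00 X132.634 Y204.225
M4 S233
G1 X294.487 Y75.662 F4258
G1 X180.261 Y84.154
G1 X35.789 Y188.771
G1 X73.844 Y160.857
M5
G00 X60.164 Y24.046
M4 S684
G1 X75.882 Y39.006 F1114
G1 X90.842 Y23.288
G1 X75.124 Y8.328
G1 X60.164 Y24.046
M5
G00 X253.958 Y152.936
M4 S684
G1 X189.833 Y127.216 F1114
G1 X129.003 Y103.310
G1 X71.469 Y81.218
G1 X17.229 Y60.940
M5
G00 X110.778 Y78.601
M4 S233
G1 X100.325 Y103.838 F4258
G1 X75.088 Y114.291
G1 X49.851 Y103.838
G1 X39.398 Y78.601
G1 X49.851 Y53.364
G1 X75.088 Y42.911
G1 X100.325 Y53.364
G1 X110.778 Y78.601
M5
G00 X282.919 Y212.868
M4 S233
G1 X292.965 Y214.830 F4258
G1 X300.762 Y208.199
G1 X300.439 Y197.969
G1 X292.240 Y191.843
G1 X282.338 Y194.434
G1 X278.190 Y203.791
G1 X282.919 Y212.868
M5
G00 X0.000 Y0.000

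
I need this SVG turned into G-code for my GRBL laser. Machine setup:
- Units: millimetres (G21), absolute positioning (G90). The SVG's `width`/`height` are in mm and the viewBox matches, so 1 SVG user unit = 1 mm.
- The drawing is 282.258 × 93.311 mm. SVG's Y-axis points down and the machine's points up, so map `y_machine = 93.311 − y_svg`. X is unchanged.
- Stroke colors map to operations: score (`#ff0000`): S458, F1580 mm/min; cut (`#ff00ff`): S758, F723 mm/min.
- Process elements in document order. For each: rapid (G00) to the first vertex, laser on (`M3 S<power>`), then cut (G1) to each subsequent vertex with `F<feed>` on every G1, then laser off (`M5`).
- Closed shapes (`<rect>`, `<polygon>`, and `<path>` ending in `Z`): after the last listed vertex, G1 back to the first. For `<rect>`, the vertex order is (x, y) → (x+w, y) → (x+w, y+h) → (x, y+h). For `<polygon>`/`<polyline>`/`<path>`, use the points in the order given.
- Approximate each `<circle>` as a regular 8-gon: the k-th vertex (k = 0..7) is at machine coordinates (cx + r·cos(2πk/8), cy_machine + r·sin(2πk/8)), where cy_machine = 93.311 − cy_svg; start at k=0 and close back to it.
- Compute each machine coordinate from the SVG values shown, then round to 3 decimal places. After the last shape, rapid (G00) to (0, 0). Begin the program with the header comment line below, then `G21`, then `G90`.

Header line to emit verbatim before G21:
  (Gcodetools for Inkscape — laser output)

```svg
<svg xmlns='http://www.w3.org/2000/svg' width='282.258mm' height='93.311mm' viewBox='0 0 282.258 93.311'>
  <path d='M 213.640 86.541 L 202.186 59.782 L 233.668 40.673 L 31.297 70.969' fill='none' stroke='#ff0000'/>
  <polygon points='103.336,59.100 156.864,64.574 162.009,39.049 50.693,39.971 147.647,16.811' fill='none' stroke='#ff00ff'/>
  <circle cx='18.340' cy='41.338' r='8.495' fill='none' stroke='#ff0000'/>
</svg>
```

Since the viewBox matches the mm dimensions, user units are millimetres directly. The only transform is the Y-flip y_m = 93.311 − y_svg.

Shape 1 is a open polyline drawn with `<path>`. Its stroke #ff0000 means score at S458, F1580. After flipping Y the toolpath is (213.640,6.770) → (202.186,33.529) → (233.668,52.638) → (31.297,22.342).

Shape 2 is a closed polygon drawn with `<polygon>`. Its stroke #ff00ff means cut at S758, F723. After flipping Y the toolpath is (103.336,34.211) → (156.864,28.737) → (162.009,54.262) → (50.693,53.340) → (147.647,76.500) → (103.336,34.211), returning to the start.

Shape 3 is a circle drawn with `<circle>`. Its stroke #ff0000 means score at S458, F1580. After flipping Y the toolpath is (26.835,51.973) → (24.347,57.980) → (18.340,60.468) → (12.333,57.980) → (9.845,51.973) → (12.333,45.966) → (18.340,43.478) → (24.347,45.966) → (26.835,51.973), returning to the start.

(Gcodetools for Inkscape — laser output)
G21
G90
G00 X213.640 Y6.770
M3 S458
G1 X202.186 Y33.529 F1580
G1 X233.668 Y52.638 F1580
G1 X31.297 Y22.342 F1580
M5
G00 X103.336 Y34.211
M3 S758
G1 X156.864 Y28.737 F723
G1 X162.009 Y54.262 F723
G1 X50.693 Y53.340 F723
G1 X147.647 Y76.500 F723
G1 X103.336 Y34.211 F723
M5
G00 X26.835 Y51.973
M3 S458
G1 X24.347 Y57.980 F1580
G1 X18.340 Y60.468 F1580
G1 X12.333 Y57.980 F1580
G1 X9.845 Y51.973 F1580
G1 X12.333 Y45.966 F1580
G1 X18.340 Y43.478 F1580
G1 X24.347 Y45.966 F1580
G1 X26.835 Y51.973 F1580
M5
G00 X0.000 Y0.000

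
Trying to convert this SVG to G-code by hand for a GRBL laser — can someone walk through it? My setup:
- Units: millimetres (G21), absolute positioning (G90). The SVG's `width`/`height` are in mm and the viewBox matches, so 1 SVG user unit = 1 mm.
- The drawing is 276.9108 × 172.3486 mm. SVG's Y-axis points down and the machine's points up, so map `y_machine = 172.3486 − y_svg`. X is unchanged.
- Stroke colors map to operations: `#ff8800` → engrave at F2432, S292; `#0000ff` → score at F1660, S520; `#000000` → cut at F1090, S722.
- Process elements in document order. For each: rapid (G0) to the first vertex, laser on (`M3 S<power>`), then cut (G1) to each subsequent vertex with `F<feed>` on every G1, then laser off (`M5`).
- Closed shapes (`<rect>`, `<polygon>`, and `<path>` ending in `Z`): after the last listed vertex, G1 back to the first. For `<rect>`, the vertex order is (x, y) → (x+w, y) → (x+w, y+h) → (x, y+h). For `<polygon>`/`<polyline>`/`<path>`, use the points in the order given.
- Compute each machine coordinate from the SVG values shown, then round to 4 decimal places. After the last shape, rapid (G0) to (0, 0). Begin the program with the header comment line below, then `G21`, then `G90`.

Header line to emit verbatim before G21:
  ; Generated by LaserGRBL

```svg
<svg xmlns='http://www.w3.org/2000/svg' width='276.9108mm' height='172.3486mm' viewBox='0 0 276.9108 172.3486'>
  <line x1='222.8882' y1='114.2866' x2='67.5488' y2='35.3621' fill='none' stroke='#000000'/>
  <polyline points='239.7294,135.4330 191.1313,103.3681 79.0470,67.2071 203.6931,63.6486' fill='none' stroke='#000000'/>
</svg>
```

Since the viewBox matches the mm dimensions, user units are millimetres directly. The only transform is the Y-flip y_m = 172.3486 − y_svg.

Shape 1 is a line segment drawn with `<line>`. Its stroke #000000 means cut at S722, F1090. After flipping Y the toolpath is (222.8882,58.0620) → (67.5488,136.9865).

Shape 2 is a open polyline drawn with `<polyline>`. Its stroke #000000 means cut at S722, F1090. After flipping Y the toolpath is (239.7294,36.9156) → (191.1313,68.9805) → (79.0470,105.1415) → (203.6931,108.7000).

; Generated by LaserGRBL
G21
G90
G0 X222.8882 Y58.0620
M3 S722
G1 X67.5488 Y136.9865 F1090
M5
G0 X239.7294 Y36.9156
M3 S722
G1 X191.1313 Y68.9805 F1090
G1 X79.0470 Y105.1415 F1090
G1 X203.6931 Y108.7000 F1090
M5
G0 X0.0000 Y0.0000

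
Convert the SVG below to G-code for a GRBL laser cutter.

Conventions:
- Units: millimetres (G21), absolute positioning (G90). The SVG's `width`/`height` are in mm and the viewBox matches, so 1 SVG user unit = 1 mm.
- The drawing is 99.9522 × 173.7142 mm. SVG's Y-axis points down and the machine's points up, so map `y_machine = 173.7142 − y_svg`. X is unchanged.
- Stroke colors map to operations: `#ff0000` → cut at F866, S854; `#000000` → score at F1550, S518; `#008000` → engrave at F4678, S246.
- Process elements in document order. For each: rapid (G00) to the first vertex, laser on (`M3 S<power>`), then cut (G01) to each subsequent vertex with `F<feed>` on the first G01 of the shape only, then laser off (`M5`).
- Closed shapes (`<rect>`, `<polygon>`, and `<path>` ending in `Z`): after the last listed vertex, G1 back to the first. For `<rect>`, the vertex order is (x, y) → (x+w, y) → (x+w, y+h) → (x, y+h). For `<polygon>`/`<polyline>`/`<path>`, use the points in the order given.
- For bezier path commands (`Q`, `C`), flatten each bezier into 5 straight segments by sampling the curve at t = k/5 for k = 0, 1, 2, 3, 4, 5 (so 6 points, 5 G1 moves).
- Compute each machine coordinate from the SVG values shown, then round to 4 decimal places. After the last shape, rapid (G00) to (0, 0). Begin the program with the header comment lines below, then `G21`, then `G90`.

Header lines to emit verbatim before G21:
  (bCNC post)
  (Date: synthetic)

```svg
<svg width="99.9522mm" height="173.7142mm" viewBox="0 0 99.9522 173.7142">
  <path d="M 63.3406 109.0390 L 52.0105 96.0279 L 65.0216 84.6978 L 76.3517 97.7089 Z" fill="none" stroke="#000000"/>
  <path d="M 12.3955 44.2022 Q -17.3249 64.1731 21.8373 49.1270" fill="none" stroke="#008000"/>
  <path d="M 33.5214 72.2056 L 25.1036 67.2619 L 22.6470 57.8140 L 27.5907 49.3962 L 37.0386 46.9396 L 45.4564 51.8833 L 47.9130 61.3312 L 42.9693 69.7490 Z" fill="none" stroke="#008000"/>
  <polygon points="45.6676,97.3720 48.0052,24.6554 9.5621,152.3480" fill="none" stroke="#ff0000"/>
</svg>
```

(bCNC post)
(Date: synthetic)
G21
G90
G00 X63.3406 Y64.6752
M3 S518
G01 X52.0105 Y77.6863 F1550
G01 X65.0216 Y89.0164
G01 X76.3517 Y76.0053
G01 X63.3406 Y64.6752
M5
G00 X12.3955 Y129.5120
M3 S246
G01 X3.2626 Y122.9243 F4678
G01 X-0.3596 Y119.1380
G01 X1.5288 Y118.1530
G01 X8.9277 Y119.9694
G01 X21.8373 Y124.5872
M5
G00 X33.5214 Y101.5086
M3 S246
G01 X25.1036 Y106.4523 F4678
G01 X22.6470 Y115.9002
G01 X27.5907 Y124.3180
G01 X37.0386 Y126.7746
G01 X45.4564 Y121.8309
G01 X47.9130 Y112.3830
G01 X42.9693 Y103.9652
G01 X33.5214 Y101.5086
M5
G00 X45.6676 Y76.3422
M3 S854
G01 X48.0052 Y149.0588 F866
G01 X9.5621 Y21.3662
G01 X45.6676 Y76.3422
M5
G00 X0.0000 Y0.0000

viewBox `0 0 99.9522 173.7142` with mm width/height → 1 unit = 1 mm. Flip: y_m = 173.7142 − y_svg.

**Shape 1** — `<path>` regular polygon, stroke `#000000` → score (S518, F1550). Machine vertices: (63.3406,64.6752) → (52.0105,77.6863) → (65.0216,89.0164) → (76.3517,76.0053) → (63.3406,64.6752). Closed: final G1 returns to the first vertex.

**Shape 2** — `<path>` quadratic bezier, stroke `#008000` → engrave (S246, F4678). Control points (SVG): P0=(12.3955,44.2022), P1=(-17.3249,64.1731), P2=(21.8373,49.1270); sampled at t=k/5. Machine vertices: (12.3955,129.5120) → (3.2626,122.9243) → (-0.3596,119.1380) → (1.5288,118.1530) → (8.9277,119.9694) → (21.8373,124.5872). Open path.

**Shape 3** — `<path>` regular polygon, stroke `#008000` → engrave (S246, F4678). Machine vertices: (33.5214,101.5086) → (25.1036,106.4523) → (22.6470,115.9002) → (27.5907,124.3180) → (37.0386,126.7746) → (45.4564,121.8309) → (47.9130,112.3830) → (42.9693,103.9652) → (33.5214,101.5086). Closed: final G1 returns to the first vertex.

**Shape 4** — `<polygon>` closed polygon, stroke `#ff0000` → cut (S854, F866). Machine vertices: (45.6676,76.3422) → (48.0052,149.0588) → (9.5621,21.3662) → (45.6676,76.3422). Closed: final G1 returns to the first vertex.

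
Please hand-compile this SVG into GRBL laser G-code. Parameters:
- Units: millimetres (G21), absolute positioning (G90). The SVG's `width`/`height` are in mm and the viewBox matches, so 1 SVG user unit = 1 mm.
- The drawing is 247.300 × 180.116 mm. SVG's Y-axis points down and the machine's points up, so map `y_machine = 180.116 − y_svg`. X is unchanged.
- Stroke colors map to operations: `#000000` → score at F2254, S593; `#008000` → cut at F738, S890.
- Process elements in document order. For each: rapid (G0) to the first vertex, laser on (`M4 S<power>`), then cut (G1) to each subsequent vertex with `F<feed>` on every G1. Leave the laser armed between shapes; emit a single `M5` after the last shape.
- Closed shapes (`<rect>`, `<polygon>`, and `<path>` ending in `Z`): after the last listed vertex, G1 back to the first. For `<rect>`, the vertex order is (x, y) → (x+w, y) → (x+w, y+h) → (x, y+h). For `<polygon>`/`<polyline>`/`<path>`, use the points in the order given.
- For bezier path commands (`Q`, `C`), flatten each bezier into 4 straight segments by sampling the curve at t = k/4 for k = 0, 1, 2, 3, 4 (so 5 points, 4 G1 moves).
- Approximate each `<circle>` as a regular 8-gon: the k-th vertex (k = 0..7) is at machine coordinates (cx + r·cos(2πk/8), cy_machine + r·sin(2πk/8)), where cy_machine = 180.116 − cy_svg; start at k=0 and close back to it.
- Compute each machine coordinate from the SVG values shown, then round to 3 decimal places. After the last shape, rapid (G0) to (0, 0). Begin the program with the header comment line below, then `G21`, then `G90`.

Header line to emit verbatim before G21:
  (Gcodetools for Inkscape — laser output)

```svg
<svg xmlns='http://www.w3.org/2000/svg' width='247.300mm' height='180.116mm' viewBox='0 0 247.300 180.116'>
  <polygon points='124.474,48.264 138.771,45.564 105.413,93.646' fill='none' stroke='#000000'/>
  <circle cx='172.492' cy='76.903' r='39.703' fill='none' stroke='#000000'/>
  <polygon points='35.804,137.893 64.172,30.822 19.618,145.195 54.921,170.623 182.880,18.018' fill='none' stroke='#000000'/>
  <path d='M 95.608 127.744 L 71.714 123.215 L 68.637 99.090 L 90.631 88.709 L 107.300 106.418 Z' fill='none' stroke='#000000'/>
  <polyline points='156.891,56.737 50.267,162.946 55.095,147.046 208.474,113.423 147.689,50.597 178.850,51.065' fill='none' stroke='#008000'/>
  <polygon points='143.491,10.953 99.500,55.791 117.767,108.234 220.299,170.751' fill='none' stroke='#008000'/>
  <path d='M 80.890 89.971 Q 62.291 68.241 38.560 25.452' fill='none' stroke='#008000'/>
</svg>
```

viewBox `0 0 247.300 180.116` with mm width/height → 1 unit = 1 mm. Flip: y_m = 180.116 − y_svg.

**Shape 1** — `<polygon>` closed polygon, stroke `#000000` → score (S593, F2254). Machine vertices: (124.474,131.852) → (138.771,134.552) → (105.413,86.470) → (124.474,131.852). Closed: final G1 returns to the first vertex.

**Shape 2** — `<circle>` circle, stroke `#000000` → score (S593, F2254). Machine vertices: (212.195,103.213) → (200.566,131.287) → (172.492,142.916) → (144.418,131.287) → (132.789,103.213) → (144.418,75.139) → (172.492,63.510) → (200.566,75.139) → (212.195,103.213). Closed: final G1 returns to the first vertex.

**Shape 3** — `<polygon>` closed polygon, stroke `#000000` → score (S593, F2254). Machine vertices: (35.804,42.223) → (64.172,149.294) → (19.618,34.921) → (54.921,9.493) → (182.880,162.098) → (35.804,42.223). Closed: final G1 returns to the first vertex.

**Shape 4** — `<path>` regular polygon, stroke `#000000` → score (S593, F2254). Machine vertices: (95.608,52.372) → (71.714,56.901) → (68.637,81.026) → (90.631,91.407) → (107.300,73.698) → (95.608,52.372). Closed: final G1 returns to the first vertex.

**Shape 5** — `<polyline>` open polyline, stroke `#008000` → cut (S890, F738). Machine vertices: (156.891,123.379) → (50.267,17.170) → (55.095,33.070) → (208.474,66.693) → (147.689,129.519) → (178.850,129.051). Open path.

**Shape 6** — `<polygon>` closed polygon, stroke `#008000` → cut (S890, F738). Machine vertices: (143.491,169.163) → (99.500,124.325) → (117.767,71.882) → (220.299,9.365) → (143.491,169.163). Closed: final G1 returns to the first vertex.

**Shape 7** — `<path>` quadratic bezier, stroke `#008000` → cut (S890, F738). Control points (SVG): P0=(80.890,89.971), P1=(62.291,68.241), P2=(38.560,25.452); sampled at t=k/4. Machine vertices: (80.890,90.145) → (71.270,102.326) → (61.008,117.140) → (50.105,134.586) → (38.560,154.664). Open path.

(Gcodetools for Inkscape — laser output)
G21
G90
G0 X124.474 Y131.852
M4 S593
G1 X138.771 Y134.552 F2254
G1 X105.413 Y86.470 F2254
G1 X124.474 Y131.852 F2254
G0 X212.195 Y103.213
M4 S593
G1 X200.566 Y131.287 F2254
G1 X172.492 Y142.916 F2254
G1 X144.418 Y131.287 F2254
G1 X132.789 Y103.213 F2254
G1 X144.418 Y75.139 F2254
G1 X172.492 Y63.510 F2254
G1 X200.566 Y75.139 F2254
G1 X212.195 Y103.213 F2254
G0 X35.804 Y42.223
M4 S593
G1 X64.172 Y149.294 F2254
G1 X19.618 Y34.921 F2254
G1 X54.921 Y9.493 F2254
G1 X182.880 Y162.098 F2254
G1 X35.804 Y42.223 F2254
G0 X95.608 Y52.372
M4 S593
G1 X71.714 Y56.901 F2254
G1 X68.637 Y81.026 F2254
G1 X90.631 Y91.407 F2254
G1 X107.300 Y73.698 F2254
G1 X95.608 Y52.372 F2254
G0 X156.891 Y123.379
M4 S890
G1 X50.267 Y17.170 F738
G1 X55.095 Y33.070 F738
G1 X208.474 Y66.693 F738
G1 X147.689 Y129.519 F738
G1 X178.850 Y129.051 F738
G0 X143.491 Y169.163
M4 S890
G1 X99.500 Y124.325 F738
G1 X117.767 Y71.882 F738
G1 X220.299 Y9.365 F738
G1 X143.491 Y169.163 F738
G0 X80.890 Y90.145
M4 S890
G1 X71.270 Y102.326 F738
G1 X61.008 Y117.140 F738
G1 X50.105 Y134.586 F738
G1 X38.560 Y154.664 F738
M5
G0 X0.000 Y0.000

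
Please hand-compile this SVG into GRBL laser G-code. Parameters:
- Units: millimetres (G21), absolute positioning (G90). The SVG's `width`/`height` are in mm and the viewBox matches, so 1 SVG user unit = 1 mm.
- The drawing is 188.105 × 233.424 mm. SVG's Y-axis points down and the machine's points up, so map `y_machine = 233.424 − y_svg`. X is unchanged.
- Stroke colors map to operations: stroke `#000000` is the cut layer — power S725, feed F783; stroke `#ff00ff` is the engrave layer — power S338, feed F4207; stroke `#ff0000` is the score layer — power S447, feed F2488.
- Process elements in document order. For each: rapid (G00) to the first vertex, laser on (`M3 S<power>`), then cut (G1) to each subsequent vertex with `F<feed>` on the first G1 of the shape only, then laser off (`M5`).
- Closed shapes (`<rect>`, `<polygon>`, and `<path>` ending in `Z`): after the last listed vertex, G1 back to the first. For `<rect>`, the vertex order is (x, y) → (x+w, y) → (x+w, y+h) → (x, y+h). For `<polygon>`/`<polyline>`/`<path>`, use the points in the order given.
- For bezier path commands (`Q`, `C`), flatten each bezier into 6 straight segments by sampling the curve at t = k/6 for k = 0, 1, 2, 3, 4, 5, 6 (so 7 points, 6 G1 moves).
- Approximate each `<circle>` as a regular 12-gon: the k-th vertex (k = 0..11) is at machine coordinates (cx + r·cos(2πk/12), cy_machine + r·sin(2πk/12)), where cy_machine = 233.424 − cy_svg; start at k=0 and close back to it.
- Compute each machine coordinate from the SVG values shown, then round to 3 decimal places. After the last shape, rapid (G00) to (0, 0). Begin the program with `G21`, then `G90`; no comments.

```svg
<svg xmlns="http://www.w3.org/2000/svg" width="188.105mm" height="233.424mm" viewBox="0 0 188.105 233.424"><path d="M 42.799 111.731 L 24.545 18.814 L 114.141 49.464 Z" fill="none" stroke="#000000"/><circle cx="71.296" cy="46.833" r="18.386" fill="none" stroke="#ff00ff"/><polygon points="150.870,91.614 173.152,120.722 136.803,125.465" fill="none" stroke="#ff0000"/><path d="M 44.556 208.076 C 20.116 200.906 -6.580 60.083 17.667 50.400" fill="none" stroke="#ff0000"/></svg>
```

G21
G90
G00 X42.799 Y121.693
M3 S725
G1 X24.545 Y214.610 F783
G1 X114.141 Y183.960
G1 X42.799 Y121.693
M5
G00 X89.682 Y186.591
M3 S338
G1 X87.219 Y195.784 F4207
G1 X80.489 Y202.514
G1 X71.296 Y204.977
G1 X62.103 Y202.514
G1 X55.373 Y195.784
G1 X52.910 Y186.591
G1 X55.373 Y177.398
G1 X62.103 Y170.668
G1 X71.296 Y168.205
G1 X80.489 Y170.668
G1 X87.219 Y177.398
G1 X89.682 Y186.591
M5
G00 X150.870 Y141.810
M3 S447
G1 X173.152 Y112.702 F2488
G1 X136.803 Y107.959
G1 X150.870 Y141.810
M5
G00 X44.556 Y25.348
M3 S447
G1 X32.394 Y38.845 F2488
G1 X21.334 Y67.262
G1 X12.854 Y103.244
G1 X8.431 Y139.435
G1 X9.542 Y168.480
G1 X17.667 Y183.024
M5
G00 X0.000 Y0.000

1 u = 1 mm; y_m = 233.424 − y.

[1] `<path>` regular polygon, #000000→cut S725 F783: (42.799,121.693) → (24.545,214.610) → (114.141,183.960) → (42.799,121.693) (closed)

[2] `<circle>` circle, #ff00ff→engrave S338 F4207: (89.682,186.591) → (87.219,195.784) → (80.489,202.514) → (71.296,204.977) → (62.103,202.514) → (55.373,195.784) → (52.910,186.591) → (55.373,177.398) → (62.103,170.668) → (71.296,168.205) → (80.489,170.668) → (87.219,177.398) → (89.682,186.591) (closed)

[3] `<polygon>` regular polygon, #ff0000→score S447 F2488: (150.870,141.810) → (173.152,112.702) → (136.803,107.959) → (150.870,141.810) (closed)

[4] `<path>` cubic bezier, #ff0000→score S447 F2488: (44.556,25.348) → (32.394,38.845) → (21.334,67.262) → (12.854,103.244) → (8.431,139.435) → (9.542,168.480) → (17.667,183.024)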